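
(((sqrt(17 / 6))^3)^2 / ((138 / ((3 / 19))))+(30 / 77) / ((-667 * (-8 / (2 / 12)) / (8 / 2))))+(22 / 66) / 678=1265430841 / 47635677936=0.03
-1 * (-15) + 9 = 24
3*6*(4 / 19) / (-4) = -18 / 19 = -0.95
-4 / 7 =-0.57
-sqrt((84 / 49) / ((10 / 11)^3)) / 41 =-11 *sqrt(2310) / 14350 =-0.04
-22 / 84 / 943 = -0.00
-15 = -15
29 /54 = 0.54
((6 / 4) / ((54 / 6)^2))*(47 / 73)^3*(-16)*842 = -699351728 / 10503459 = -66.58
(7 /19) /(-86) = -7 /1634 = -0.00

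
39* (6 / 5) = 234 / 5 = 46.80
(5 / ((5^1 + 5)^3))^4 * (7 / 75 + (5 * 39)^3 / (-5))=-55611559 / 60000000000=-0.00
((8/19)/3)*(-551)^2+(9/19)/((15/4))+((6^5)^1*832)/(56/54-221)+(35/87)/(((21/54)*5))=647865780286/49085835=13198.63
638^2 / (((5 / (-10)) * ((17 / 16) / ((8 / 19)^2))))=-833626112 / 6137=-135836.09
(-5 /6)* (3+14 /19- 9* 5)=1960 /57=34.39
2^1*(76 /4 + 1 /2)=39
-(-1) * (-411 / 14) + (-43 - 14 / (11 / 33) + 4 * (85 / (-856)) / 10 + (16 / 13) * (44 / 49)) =-30887391 / 272636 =-113.29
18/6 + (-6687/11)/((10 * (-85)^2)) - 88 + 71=-11133187/794750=-14.01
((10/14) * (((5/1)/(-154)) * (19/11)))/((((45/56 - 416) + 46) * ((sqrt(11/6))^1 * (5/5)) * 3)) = 76 * sqrt(66)/23115477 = 0.00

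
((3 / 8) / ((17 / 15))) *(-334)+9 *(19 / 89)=-108.59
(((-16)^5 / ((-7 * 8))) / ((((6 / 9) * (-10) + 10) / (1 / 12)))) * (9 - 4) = 16384 / 7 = 2340.57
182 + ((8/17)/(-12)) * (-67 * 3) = 3228/17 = 189.88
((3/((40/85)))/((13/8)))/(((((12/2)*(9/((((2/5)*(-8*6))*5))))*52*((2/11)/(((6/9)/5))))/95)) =-14212/1521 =-9.34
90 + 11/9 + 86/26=11060/117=94.53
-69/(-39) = 23/13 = 1.77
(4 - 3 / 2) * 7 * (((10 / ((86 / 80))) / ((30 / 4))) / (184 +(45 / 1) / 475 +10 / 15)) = 266000 / 2264251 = 0.12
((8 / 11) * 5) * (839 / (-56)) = -4195 / 77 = -54.48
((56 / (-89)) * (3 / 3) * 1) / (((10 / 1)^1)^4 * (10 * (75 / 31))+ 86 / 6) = -5208 / 2002618637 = -0.00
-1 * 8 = -8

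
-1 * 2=-2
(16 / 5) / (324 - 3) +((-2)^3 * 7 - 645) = -1125089 / 1605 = -700.99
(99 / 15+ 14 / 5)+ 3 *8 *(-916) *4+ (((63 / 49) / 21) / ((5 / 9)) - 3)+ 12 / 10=-87928.29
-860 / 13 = -66.15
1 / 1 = 1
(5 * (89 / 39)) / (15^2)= 89 / 1755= 0.05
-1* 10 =-10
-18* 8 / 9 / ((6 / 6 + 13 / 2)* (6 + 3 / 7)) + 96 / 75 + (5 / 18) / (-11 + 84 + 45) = 30283 / 31860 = 0.95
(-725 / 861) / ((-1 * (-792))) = -725 / 681912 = -0.00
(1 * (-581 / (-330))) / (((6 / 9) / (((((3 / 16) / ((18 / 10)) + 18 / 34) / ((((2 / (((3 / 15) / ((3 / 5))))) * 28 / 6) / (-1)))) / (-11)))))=3901 / 718080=0.01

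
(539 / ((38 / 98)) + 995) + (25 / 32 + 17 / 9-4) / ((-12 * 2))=2385.11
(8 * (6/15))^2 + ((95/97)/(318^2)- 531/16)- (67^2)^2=-19766313521296303/980902800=-20151143.95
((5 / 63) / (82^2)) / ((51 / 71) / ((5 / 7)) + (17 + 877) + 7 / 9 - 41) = 1775 / 128544261244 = 0.00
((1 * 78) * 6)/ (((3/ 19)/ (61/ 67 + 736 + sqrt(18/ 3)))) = 2964 * sqrt(6) + 146341572/ 67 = 2191462.85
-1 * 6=-6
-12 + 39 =27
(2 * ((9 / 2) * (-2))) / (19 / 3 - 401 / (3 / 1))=27 / 191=0.14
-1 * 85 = -85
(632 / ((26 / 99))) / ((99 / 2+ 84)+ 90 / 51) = 118184 / 6643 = 17.79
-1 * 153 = -153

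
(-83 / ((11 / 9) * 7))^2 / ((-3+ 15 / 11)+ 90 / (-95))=-392673 / 10780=-36.43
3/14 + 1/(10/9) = 39/35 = 1.11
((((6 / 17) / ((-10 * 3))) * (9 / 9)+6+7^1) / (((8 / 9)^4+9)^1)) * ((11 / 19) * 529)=42149018736 / 101979175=413.31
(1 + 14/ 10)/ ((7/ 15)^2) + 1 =589/ 49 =12.02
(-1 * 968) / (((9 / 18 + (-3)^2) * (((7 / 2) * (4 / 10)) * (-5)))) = 14.56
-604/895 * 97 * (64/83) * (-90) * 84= 5669443584/14857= 381600.83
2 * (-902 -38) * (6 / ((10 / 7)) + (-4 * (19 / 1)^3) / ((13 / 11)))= 567273832 / 13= 43636448.62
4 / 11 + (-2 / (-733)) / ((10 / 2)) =14682 / 40315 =0.36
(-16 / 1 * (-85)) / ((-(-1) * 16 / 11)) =935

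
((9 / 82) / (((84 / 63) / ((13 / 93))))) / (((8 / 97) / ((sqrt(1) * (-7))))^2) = 82.89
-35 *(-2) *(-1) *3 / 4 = -105 / 2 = -52.50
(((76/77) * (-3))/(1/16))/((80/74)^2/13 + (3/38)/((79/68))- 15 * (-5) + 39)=-6090631716/14675876369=-0.42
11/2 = 5.50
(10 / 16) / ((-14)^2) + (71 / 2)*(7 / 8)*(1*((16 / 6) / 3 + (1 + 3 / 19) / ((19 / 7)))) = 208185689 / 5094432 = 40.87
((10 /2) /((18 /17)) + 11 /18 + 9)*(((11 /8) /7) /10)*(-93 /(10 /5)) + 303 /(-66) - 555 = -7055453 /12320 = -572.68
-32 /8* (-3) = 12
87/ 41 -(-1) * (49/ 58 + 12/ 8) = 5311/ 1189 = 4.47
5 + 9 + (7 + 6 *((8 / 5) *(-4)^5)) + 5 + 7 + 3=-48972 / 5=-9794.40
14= 14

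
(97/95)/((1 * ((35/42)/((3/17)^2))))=5238/137275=0.04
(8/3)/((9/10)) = 80/27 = 2.96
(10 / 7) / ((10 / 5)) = 5 / 7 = 0.71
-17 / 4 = -4.25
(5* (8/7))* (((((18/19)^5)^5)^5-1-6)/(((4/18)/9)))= -79202908797584999039212015886091372408620162916271286985962805719942874952957978791880233226452382280976026966845071902938631402030436327433121305387586012508358500/48898795232596520559961175921810066638943034083002818674696574515473963466818171753707255350197008851932621902470284823766763717393352111658949936619399992317493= -1619.73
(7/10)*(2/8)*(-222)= -777/20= -38.85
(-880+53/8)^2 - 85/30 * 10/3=439358081/576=762774.45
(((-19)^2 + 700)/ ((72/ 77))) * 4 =81697/ 18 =4538.72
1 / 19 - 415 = -7884 / 19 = -414.95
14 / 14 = 1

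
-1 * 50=-50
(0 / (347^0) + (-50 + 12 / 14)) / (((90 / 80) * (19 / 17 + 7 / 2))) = -93568 / 9891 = -9.46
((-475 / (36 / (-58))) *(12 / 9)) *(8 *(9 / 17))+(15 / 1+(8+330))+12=239015 / 51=4686.57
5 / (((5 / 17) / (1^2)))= 17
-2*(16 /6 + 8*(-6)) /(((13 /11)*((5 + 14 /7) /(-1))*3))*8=-23936 /819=-29.23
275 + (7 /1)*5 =310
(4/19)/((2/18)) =36/19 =1.89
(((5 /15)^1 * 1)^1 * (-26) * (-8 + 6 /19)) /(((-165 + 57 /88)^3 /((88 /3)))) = -0.00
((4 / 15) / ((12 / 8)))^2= 64 / 2025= 0.03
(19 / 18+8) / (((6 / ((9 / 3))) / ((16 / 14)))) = 326 / 63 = 5.17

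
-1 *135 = -135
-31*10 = -310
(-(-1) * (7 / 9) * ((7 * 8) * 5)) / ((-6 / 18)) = -1960 / 3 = -653.33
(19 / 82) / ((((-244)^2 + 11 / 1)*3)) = 19 / 14648562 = 0.00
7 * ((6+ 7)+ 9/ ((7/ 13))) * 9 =1872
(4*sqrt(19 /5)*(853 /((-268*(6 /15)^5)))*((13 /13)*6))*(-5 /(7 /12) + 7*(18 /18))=17593125*sqrt(95) /7504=22851.36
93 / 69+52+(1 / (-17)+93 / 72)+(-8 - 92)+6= -369911 / 9384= -39.42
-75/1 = -75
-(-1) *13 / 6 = 13 / 6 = 2.17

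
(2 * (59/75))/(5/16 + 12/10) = 1888/1815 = 1.04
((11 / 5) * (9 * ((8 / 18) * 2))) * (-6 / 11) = -48 / 5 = -9.60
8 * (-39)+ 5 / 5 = -311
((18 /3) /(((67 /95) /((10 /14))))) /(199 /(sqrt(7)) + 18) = -51300 /2501311 + 567150 * sqrt(7) /17509177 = 0.07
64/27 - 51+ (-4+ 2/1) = -1367/27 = -50.63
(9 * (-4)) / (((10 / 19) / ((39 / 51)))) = -4446 / 85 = -52.31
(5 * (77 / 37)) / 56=55 / 296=0.19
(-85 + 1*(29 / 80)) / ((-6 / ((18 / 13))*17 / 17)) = 20313 / 1040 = 19.53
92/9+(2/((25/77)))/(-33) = 2258/225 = 10.04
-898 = -898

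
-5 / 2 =-2.50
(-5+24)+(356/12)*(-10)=-833/3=-277.67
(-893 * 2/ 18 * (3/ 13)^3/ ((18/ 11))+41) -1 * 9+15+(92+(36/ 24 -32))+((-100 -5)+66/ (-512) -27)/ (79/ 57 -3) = 29434525799/ 155231232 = 189.62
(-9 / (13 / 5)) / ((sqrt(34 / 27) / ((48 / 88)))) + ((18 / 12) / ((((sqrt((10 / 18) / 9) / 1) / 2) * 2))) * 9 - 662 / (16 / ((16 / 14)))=-331 / 7 - 405 * sqrt(102) / 2431 + 243 * sqrt(5) / 10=5.37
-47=-47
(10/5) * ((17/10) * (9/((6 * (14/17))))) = 867/140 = 6.19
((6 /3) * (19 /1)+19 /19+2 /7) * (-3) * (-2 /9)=550 /21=26.19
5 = 5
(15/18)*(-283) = -1415/6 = -235.83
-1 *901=-901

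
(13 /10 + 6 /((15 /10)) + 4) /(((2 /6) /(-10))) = -279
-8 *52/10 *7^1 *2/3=-2912/15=-194.13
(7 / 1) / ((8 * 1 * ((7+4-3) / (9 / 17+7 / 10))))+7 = 7.13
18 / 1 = 18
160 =160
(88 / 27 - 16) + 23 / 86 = -28963 / 2322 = -12.47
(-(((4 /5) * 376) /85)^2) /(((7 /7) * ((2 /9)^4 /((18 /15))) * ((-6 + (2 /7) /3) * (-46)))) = -14609194992 /643928125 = -22.69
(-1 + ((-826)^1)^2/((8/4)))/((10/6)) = 1023411/5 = 204682.20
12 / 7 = 1.71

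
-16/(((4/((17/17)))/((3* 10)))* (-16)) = 15/2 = 7.50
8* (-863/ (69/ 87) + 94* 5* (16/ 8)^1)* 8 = -218048/ 23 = -9480.35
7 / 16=0.44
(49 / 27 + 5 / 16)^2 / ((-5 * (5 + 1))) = -0.15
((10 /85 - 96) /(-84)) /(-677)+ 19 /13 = 1.46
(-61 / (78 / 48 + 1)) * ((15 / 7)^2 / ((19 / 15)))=-549000 / 6517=-84.24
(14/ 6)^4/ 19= 2401/ 1539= 1.56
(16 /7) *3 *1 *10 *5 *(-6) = -14400 /7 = -2057.14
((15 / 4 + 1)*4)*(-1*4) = -76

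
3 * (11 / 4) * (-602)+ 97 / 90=-223444 / 45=-4965.42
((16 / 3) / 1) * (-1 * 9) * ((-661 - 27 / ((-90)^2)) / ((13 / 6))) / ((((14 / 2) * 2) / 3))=7138836 / 2275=3137.95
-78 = -78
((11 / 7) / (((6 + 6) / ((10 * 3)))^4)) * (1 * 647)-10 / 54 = 120098815 / 3024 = 39715.22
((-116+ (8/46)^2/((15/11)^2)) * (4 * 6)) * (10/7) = -220879424/55545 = -3976.59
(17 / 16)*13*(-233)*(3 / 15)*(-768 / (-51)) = -48464 / 5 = -9692.80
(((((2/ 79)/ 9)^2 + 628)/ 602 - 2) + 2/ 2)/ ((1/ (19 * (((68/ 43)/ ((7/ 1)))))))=0.19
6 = 6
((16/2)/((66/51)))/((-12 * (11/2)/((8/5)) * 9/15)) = -272/1089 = -0.25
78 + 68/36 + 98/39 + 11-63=3557/117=30.40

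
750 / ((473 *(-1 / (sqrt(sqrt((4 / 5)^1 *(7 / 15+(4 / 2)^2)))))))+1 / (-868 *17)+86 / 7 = -50 *sqrt(10) *3^(3 / 4) *67^(1 / 4) / 473+181287 / 14756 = 10.11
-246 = -246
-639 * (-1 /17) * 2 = 1278 /17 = 75.18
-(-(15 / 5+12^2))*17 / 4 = 2499 / 4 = 624.75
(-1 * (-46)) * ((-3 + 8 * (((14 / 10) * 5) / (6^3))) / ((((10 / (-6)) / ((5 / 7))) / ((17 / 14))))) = 65.61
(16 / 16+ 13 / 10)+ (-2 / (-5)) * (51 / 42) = 39 / 14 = 2.79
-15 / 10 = -3 / 2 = -1.50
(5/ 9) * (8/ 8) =5/ 9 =0.56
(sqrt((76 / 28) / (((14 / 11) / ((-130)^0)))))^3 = 209 * sqrt(418) / 1372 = 3.11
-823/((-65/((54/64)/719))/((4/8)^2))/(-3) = -0.00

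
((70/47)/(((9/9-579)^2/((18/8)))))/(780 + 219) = 35/3485832456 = 0.00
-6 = -6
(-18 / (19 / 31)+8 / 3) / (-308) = 761 / 8778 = 0.09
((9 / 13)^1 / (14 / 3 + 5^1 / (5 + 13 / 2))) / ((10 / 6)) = 1863 / 22880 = 0.08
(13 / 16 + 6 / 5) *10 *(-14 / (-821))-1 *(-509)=1672683 / 3284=509.34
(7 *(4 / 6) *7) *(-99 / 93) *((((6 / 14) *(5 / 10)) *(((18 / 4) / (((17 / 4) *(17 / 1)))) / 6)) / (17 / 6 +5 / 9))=-12474 / 546499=-0.02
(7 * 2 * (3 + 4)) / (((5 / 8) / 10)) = 1568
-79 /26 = -3.04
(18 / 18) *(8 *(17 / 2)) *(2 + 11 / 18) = 1598 / 9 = 177.56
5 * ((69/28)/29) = 345/812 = 0.42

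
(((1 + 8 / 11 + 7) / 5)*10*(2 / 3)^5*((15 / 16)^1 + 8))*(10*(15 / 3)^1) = 83200 / 81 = 1027.16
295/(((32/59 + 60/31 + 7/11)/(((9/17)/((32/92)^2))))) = 1883802327/4544576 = 414.52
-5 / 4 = -1.25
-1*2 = -2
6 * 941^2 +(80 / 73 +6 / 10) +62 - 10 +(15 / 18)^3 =418872211249 / 78840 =5312940.27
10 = 10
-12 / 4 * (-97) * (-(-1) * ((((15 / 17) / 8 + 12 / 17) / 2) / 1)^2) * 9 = 32268699 / 73984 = 436.16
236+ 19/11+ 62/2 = 2956/11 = 268.73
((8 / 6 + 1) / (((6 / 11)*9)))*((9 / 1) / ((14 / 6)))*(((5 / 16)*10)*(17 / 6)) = 16.23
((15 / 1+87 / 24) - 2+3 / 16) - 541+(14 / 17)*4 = -520.89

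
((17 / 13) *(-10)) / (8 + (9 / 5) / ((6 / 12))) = -425 / 377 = -1.13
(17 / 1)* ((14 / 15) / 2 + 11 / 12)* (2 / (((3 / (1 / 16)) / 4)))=1411 / 360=3.92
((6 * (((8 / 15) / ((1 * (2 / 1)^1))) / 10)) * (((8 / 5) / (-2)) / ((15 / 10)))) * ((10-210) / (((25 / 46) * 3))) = 11776 / 1125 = 10.47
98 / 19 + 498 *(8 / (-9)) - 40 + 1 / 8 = -477.38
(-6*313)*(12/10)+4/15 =-6760/3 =-2253.33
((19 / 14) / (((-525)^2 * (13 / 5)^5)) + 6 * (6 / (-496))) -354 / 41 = -50735723457625 / 5827186700244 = -8.71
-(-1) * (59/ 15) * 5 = 59/ 3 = 19.67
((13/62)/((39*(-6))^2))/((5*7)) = 1/9140040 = 0.00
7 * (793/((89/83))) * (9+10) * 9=78785343/89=885228.57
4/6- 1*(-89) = 269/3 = 89.67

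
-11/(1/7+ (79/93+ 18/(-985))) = -7053585/624592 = -11.29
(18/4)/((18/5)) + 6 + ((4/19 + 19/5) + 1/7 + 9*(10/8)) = 30129/1330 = 22.65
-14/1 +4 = -10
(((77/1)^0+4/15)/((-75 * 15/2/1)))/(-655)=38/11053125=0.00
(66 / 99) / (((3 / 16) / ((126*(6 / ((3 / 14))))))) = 12544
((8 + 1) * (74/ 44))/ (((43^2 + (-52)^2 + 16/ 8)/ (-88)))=-1332/ 4555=-0.29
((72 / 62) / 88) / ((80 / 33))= 27 / 4960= 0.01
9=9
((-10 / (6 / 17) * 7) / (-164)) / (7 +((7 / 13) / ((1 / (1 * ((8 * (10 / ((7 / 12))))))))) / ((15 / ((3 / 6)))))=7735 / 60516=0.13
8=8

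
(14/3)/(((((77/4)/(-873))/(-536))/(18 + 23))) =51160128/11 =4650920.73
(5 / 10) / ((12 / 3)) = 1 / 8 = 0.12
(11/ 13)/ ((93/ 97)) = 1067/ 1209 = 0.88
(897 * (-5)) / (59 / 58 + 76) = -86710 / 1489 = -58.23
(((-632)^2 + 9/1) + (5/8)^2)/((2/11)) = 281201107/128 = 2196883.65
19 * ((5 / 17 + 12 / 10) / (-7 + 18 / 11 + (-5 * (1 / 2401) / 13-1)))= -828486659 / 185722025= -4.46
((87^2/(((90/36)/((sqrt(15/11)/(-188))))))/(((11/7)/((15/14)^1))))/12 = -7569*sqrt(165)/90992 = -1.07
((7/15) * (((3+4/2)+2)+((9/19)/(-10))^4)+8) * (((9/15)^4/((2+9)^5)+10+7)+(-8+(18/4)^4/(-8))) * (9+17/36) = -413029241420220750591851/91585428528000000000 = -4509.77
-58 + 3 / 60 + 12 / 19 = -21781 / 380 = -57.32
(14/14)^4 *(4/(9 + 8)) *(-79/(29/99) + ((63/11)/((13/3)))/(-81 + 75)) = -4477266/70499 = -63.51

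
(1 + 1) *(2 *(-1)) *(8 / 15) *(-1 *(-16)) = -512 / 15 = -34.13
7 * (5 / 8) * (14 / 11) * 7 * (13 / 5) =4459 / 44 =101.34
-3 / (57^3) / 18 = -1 / 1111158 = -0.00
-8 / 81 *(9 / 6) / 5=-4 / 135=-0.03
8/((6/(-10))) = -40/3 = -13.33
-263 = -263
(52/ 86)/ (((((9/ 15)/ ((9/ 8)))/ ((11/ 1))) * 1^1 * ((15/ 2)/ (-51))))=-7293/ 86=-84.80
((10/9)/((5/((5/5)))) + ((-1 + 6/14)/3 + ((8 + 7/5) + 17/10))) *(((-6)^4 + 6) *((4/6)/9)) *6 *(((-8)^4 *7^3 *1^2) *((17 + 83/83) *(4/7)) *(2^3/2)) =5585107419136/15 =372340494609.07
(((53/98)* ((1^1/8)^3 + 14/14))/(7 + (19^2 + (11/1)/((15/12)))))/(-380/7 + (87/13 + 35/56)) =-589095/19239990784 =-0.00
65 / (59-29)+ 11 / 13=235 / 78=3.01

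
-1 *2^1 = -2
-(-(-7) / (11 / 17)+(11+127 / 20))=-6197 / 220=-28.17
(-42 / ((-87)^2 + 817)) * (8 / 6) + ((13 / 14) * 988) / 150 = 1921289 / 314475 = 6.11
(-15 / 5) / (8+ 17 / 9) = -27 / 89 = -0.30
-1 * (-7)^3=343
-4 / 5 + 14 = 66 / 5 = 13.20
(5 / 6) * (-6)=-5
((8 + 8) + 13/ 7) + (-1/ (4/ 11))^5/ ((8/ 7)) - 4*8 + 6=-8358443/ 57344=-145.76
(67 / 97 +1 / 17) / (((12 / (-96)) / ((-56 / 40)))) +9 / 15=8.99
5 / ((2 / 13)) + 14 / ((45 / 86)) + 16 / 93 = 165803 / 2790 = 59.43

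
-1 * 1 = -1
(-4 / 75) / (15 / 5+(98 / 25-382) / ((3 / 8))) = 4 / 75391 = 0.00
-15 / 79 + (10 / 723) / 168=-910585 / 4797828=-0.19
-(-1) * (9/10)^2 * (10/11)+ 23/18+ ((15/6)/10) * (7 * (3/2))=18371/3960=4.64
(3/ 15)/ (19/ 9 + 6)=9/ 365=0.02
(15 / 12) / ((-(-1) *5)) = 1 / 4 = 0.25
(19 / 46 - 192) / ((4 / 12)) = -26439 / 46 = -574.76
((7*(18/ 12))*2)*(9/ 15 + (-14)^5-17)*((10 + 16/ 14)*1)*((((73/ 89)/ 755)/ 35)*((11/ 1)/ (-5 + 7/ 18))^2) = -1800912131503056/ 81008612125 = -22231.12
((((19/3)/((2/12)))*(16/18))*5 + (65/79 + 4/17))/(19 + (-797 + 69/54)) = -4108298/18776483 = -0.22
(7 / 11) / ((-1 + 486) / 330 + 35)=42 / 2407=0.02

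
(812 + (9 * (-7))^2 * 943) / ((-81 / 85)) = -318204215 / 81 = -3928447.10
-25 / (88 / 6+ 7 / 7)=-75 / 47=-1.60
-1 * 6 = -6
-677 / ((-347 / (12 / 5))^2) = -97488 / 3010225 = -0.03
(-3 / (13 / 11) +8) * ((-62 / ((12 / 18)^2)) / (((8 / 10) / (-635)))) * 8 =62893575 / 13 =4837967.31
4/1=4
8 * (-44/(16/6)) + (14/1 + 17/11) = -1281/11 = -116.45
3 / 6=0.50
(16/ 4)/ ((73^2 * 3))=4/ 15987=0.00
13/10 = 1.30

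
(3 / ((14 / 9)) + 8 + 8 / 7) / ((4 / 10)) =775 / 28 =27.68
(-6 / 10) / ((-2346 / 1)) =1 / 3910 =0.00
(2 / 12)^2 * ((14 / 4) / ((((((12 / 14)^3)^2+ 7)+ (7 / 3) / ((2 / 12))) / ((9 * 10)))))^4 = 4139878828902659648791209 / 3172667113308285324484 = 1304.86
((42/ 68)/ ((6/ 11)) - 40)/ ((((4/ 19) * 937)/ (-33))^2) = -1039039947/ 955230272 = -1.09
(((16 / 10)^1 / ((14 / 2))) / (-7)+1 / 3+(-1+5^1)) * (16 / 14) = 25288 / 5145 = 4.92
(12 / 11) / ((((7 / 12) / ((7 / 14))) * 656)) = 9 / 6314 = 0.00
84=84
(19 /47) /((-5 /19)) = -361 /235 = -1.54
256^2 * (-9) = -589824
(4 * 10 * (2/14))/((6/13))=260/21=12.38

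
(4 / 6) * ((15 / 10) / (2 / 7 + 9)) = 7 / 65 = 0.11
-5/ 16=-0.31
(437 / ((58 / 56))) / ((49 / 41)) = 71668 / 203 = 353.04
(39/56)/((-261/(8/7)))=-13/4263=-0.00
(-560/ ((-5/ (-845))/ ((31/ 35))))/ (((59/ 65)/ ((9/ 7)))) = -118733.75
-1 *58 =-58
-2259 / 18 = -251 / 2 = -125.50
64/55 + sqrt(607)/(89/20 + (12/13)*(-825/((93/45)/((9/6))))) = 64/55-8060*sqrt(607)/4419133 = 1.12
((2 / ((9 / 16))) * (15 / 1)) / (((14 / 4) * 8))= 40 / 21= 1.90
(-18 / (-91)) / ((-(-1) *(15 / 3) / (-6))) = -108 / 455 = -0.24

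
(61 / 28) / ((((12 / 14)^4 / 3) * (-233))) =-0.05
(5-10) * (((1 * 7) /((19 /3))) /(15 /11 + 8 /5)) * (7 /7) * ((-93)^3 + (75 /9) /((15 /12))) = 1499878.33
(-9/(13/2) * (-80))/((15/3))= 288/13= 22.15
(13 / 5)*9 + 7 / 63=1058 / 45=23.51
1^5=1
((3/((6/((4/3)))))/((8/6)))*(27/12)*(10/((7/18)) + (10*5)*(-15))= -22815/28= -814.82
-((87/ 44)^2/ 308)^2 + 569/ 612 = 50569556321351/ 54400584978432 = 0.93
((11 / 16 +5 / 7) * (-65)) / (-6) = 10205 / 672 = 15.19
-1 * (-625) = 625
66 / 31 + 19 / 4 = 6.88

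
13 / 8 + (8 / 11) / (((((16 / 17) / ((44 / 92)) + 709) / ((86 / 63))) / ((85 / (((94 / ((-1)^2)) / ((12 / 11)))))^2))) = 3236511040549 / 1990035030984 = 1.63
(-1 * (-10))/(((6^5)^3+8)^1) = 5/235092492292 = 0.00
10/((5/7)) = 14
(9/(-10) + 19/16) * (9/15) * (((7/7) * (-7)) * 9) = -4347/400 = -10.87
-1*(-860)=860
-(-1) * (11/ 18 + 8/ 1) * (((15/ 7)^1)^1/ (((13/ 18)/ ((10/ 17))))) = 23250/ 1547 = 15.03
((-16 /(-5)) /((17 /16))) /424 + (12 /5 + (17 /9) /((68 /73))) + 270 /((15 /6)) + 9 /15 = 113.03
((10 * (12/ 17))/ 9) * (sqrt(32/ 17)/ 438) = 80 * sqrt(34)/ 189873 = 0.00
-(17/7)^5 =-1419857/16807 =-84.48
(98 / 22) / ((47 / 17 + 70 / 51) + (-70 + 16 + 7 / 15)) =-12495 / 138556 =-0.09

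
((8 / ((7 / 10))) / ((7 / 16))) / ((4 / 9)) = 58.78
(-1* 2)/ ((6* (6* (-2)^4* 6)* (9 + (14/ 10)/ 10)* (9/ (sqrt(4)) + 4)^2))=-25/ 28527768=-0.00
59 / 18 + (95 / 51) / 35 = 7135 / 2142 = 3.33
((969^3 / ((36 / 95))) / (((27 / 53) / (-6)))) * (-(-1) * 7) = -1187695420415 / 6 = -197949236735.83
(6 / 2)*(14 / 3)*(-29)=-406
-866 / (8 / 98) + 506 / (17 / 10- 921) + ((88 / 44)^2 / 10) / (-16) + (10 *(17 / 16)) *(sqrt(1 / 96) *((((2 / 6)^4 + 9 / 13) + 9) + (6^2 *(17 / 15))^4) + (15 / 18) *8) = -11625367139 / 1103160 + 31002697530731 *sqrt(6) / 25272000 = 2994399.62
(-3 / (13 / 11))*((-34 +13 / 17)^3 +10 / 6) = 5951679910 / 63869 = 93185.74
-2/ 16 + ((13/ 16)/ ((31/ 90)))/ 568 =-17023/ 140864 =-0.12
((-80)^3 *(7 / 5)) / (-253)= 716800 / 253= 2833.20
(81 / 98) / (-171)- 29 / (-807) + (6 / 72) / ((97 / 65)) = 8448375 / 97170332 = 0.09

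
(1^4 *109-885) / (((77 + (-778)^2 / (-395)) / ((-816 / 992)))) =-2605420 / 5940313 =-0.44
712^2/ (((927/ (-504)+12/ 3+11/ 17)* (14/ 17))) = 586027264/ 2673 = 219239.53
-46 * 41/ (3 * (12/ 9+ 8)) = -943/ 14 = -67.36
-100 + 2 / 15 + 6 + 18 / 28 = -19577 / 210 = -93.22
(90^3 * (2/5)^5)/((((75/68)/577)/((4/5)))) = 9763172352/3125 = 3124215.15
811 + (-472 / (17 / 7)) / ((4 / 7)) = 8005 / 17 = 470.88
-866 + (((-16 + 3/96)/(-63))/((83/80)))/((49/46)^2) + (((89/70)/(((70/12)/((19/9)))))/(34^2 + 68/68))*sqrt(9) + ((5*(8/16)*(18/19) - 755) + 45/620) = -2222500395611183/1373318937900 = -1618.34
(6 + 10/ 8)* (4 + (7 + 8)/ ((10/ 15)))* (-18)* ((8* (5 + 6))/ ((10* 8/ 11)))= -1673793/ 40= -41844.82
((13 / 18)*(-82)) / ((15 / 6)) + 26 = 104 / 45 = 2.31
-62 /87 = -0.71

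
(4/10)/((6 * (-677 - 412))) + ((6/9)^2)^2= 9677/49005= 0.20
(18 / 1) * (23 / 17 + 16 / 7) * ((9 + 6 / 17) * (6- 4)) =2478492 / 2023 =1225.16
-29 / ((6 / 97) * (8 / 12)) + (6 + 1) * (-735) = -23393 / 4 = -5848.25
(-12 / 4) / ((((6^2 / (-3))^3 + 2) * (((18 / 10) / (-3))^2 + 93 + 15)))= 25 / 1558578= 0.00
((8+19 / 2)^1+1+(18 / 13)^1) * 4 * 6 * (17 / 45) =35156 / 195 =180.29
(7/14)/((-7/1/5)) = -5/14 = -0.36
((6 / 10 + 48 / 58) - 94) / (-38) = 13423 / 5510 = 2.44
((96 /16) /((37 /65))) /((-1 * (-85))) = 78 /629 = 0.12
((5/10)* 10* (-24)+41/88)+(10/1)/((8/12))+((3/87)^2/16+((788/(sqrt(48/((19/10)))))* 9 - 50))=-22873507/148016+591* sqrt(570)/10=1256.46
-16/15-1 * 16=-256/15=-17.07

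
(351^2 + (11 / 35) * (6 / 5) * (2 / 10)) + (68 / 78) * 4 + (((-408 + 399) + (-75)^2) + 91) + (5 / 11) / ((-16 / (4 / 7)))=193560686881 / 1501500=128911.55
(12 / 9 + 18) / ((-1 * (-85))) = 58 / 255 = 0.23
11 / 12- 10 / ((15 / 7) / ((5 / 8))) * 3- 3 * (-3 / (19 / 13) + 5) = -1901 / 114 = -16.68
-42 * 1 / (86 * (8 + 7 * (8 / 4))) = -21 / 946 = -0.02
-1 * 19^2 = -361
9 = 9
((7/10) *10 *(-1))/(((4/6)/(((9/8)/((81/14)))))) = -49/24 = -2.04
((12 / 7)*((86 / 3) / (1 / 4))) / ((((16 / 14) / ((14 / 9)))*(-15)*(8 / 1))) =-301 / 135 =-2.23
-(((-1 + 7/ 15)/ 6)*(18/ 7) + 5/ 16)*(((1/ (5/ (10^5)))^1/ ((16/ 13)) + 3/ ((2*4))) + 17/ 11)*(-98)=470525601/ 3520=133672.05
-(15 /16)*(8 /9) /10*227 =-227 /12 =-18.92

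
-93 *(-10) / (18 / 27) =1395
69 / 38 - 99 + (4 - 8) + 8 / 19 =-3829 / 38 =-100.76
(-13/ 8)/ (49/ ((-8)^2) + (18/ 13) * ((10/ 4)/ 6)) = -1352/ 1117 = -1.21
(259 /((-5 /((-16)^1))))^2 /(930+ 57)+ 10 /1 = 2488498 /3525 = 705.96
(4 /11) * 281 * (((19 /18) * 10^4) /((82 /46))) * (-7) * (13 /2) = -111745270000 /4059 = -27530246.37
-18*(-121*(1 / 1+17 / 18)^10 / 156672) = 333784229775390625 / 31077346740535296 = 10.74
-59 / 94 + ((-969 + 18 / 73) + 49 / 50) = -83064603 / 85775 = -968.40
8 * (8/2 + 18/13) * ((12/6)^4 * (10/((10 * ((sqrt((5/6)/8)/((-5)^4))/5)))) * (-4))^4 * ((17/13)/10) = 140378112000000000000000000/169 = 830639715976331360946745.60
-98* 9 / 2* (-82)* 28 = 1012536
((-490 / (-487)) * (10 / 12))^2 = 1500625 / 2134521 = 0.70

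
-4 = -4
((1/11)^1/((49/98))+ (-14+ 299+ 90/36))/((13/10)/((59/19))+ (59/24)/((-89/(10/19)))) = 18943140030/26609407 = 711.90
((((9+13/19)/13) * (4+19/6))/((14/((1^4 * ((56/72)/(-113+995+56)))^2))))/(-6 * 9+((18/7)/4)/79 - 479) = -78131/158828537798541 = -0.00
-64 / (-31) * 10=640 / 31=20.65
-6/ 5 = -1.20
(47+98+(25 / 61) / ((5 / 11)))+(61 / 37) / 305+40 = 2097961 / 11285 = 185.91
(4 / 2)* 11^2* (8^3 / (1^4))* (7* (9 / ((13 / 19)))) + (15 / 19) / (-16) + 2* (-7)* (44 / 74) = 1668224389393 / 146224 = 11408690.70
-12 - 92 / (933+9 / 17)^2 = -32851189 / 2737575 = -12.00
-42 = -42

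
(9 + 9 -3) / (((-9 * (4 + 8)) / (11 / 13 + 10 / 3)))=-815 / 1404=-0.58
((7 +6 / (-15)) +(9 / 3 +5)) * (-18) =-1314 / 5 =-262.80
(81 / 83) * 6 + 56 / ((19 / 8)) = 46418 / 1577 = 29.43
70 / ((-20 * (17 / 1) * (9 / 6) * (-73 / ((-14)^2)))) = 1372 / 3723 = 0.37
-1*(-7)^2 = -49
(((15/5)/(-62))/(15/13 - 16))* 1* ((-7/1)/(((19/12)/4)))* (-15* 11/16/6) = 45045/454708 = 0.10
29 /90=0.32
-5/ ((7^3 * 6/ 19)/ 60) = -950/ 343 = -2.77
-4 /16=-1 /4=-0.25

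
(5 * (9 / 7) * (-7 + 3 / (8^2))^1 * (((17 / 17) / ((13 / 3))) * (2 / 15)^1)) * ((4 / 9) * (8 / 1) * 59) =-26255 / 91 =-288.52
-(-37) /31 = 37 /31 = 1.19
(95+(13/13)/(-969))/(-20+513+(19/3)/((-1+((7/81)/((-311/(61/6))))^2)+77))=159826805434634630/829566211408530657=0.19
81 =81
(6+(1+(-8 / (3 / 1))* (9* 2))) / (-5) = 8.20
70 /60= 7 /6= 1.17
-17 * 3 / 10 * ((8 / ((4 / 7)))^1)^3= -69972 / 5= -13994.40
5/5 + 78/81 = 53/27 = 1.96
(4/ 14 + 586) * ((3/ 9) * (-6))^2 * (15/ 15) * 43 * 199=140471712/ 7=20067387.43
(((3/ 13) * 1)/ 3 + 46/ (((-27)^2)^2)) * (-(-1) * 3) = 532039/ 2302911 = 0.23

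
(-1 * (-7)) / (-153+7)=-7 / 146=-0.05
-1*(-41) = 41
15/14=1.07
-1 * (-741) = 741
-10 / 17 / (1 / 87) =-51.18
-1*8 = -8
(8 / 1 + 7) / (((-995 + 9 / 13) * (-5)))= 39 / 12926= 0.00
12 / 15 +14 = 74 / 5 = 14.80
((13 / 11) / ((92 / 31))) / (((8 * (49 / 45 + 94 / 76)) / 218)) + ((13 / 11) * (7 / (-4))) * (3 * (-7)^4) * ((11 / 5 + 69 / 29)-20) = 268132124791401 / 1167169960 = 229728.43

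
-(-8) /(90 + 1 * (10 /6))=24 /275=0.09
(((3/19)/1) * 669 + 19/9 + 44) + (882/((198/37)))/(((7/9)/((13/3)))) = 2012699/1881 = 1070.02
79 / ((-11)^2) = 79 / 121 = 0.65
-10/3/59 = -10/177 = -0.06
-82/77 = -1.06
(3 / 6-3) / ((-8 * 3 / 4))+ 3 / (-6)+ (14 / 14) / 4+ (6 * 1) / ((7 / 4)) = 151 / 42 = 3.60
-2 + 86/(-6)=-49/3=-16.33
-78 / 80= -39 / 40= -0.98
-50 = -50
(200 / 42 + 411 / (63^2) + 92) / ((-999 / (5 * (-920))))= 589503800 / 1321677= 446.03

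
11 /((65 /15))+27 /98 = 3585 /1274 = 2.81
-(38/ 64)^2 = -0.35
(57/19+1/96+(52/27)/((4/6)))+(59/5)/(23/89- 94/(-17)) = 7.94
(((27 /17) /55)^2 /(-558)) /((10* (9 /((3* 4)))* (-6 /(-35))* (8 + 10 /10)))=-7 /54201950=-0.00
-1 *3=-3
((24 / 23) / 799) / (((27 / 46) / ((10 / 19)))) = 0.00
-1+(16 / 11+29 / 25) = 444 / 275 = 1.61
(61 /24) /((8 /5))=305 /192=1.59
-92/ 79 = -1.16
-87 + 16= -71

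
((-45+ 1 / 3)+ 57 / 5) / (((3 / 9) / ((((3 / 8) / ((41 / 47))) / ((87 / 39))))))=-914667 / 47560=-19.23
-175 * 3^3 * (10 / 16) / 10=-4725 / 16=-295.31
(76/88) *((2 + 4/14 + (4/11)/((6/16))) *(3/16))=893/1694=0.53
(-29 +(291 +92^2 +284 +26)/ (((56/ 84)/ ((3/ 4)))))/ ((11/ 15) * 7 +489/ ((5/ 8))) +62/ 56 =9274471/ 661528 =14.02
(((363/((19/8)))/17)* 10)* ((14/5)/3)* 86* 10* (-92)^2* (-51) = -591873300480/19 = -31151226341.05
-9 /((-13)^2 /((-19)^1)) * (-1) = -171 /169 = -1.01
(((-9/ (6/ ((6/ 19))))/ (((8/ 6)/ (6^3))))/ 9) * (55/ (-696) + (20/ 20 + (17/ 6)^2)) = -168165/ 2204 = -76.30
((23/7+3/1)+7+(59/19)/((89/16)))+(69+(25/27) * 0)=980624/11837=82.84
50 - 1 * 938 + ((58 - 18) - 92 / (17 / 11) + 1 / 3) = -907.20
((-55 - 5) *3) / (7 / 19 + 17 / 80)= -273600 / 883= -309.85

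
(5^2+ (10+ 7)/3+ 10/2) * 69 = 2461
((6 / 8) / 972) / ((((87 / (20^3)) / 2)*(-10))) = -100 / 7047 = -0.01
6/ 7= 0.86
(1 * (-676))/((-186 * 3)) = 338/279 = 1.21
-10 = -10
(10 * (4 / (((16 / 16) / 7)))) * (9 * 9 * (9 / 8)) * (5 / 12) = 42525 / 4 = 10631.25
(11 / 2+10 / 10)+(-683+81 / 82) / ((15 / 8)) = -87881 / 246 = -357.24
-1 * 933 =-933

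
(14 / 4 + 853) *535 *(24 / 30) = 366582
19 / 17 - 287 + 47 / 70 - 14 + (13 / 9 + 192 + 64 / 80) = -1124191 / 10710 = -104.97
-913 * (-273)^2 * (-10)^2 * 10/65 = -1046845800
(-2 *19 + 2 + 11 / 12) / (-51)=421 / 612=0.69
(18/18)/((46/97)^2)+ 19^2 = 773285/2116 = 365.45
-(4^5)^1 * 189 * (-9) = 1741824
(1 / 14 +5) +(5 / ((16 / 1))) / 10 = 5.10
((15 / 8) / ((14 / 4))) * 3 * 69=3105 / 28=110.89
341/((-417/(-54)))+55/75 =93599/2085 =44.89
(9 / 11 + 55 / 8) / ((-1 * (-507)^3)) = 677 / 11468498184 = 0.00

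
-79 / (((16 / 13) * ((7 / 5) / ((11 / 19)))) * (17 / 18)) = -508365 / 18088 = -28.11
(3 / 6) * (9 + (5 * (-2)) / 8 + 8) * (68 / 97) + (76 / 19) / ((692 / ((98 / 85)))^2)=231590319569 / 41949982850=5.52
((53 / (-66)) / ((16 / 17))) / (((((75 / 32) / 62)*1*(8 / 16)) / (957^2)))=-1033558724 / 25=-41342348.96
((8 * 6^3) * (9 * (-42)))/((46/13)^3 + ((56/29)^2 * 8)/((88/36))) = -1659450448656/143560981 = -11559.20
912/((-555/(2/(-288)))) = 19/1665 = 0.01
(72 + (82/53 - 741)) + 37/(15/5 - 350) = -12277086/18391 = -667.56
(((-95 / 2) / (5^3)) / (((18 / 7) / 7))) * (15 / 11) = -931 / 660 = -1.41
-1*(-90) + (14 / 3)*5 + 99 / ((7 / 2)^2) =17848 / 147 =121.41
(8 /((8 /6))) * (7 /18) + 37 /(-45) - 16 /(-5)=212 /45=4.71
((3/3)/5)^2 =1/25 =0.04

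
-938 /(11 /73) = -68474 /11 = -6224.91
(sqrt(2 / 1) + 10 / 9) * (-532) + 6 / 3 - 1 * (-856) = 2402 / 9 - 532 * sqrt(2) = -485.47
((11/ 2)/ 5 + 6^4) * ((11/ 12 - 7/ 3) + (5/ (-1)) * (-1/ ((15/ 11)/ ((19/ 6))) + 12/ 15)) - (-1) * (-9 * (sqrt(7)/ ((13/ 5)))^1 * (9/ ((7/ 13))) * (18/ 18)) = 2892533/ 360 - 405 * sqrt(7)/ 7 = 7881.74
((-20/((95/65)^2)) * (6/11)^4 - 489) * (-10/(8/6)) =38834123535/10570802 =3673.72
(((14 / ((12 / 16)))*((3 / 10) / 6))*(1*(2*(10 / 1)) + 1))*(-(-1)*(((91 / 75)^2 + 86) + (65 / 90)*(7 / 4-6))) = 62036009 / 37500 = 1654.29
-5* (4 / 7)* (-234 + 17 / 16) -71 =16647 / 28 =594.54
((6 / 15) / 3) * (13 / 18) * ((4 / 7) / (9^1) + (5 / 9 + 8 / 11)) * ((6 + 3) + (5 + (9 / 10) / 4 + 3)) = 2785627 / 1247400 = 2.23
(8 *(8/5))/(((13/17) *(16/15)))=204/13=15.69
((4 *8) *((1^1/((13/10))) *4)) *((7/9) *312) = 71680/3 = 23893.33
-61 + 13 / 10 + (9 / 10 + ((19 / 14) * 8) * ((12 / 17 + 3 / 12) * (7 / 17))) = -78791 / 1445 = -54.53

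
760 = 760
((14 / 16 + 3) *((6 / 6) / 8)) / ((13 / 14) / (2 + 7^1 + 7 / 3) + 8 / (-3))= -11067 / 59056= -0.19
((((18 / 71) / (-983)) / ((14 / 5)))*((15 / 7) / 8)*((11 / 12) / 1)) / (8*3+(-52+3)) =0.00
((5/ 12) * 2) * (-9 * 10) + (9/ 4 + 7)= -263/ 4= -65.75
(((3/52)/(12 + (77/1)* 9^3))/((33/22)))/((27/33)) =11/13137930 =0.00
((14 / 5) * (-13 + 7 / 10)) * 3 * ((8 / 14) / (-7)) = 1476 / 175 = 8.43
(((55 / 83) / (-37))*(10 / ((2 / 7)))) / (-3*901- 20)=275 / 1194619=0.00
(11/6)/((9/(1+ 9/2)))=121/108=1.12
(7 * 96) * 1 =672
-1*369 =-369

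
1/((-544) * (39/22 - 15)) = 11/79152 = 0.00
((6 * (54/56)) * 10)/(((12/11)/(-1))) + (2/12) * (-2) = -4483/84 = -53.37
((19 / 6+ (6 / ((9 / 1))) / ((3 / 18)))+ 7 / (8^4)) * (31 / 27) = 2730635 / 331776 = 8.23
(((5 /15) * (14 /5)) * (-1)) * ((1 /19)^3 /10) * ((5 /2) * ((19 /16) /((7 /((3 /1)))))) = -0.00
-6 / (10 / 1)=-3 / 5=-0.60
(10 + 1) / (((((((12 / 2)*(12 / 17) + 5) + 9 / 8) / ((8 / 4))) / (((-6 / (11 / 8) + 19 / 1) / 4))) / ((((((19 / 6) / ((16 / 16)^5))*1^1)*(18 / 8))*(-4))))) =-312018 / 1409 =-221.45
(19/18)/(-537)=-19/9666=-0.00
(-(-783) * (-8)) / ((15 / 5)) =-2088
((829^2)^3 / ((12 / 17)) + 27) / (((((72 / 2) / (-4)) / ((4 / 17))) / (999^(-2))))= -5517928957200955181 / 458082459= -12045711091.51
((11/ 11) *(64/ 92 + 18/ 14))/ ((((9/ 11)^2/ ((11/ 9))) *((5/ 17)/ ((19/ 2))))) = 137142247/ 1173690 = 116.85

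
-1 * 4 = -4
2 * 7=14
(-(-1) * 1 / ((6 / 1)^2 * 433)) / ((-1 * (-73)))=1 / 1137924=0.00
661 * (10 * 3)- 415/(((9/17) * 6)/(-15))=21789.72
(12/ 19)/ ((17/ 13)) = 156/ 323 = 0.48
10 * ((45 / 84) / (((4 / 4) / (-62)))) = -2325 / 7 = -332.14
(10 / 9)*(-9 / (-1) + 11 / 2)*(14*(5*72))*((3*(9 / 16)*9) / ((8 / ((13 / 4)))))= 16031925 / 32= 500997.66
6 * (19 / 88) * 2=57 / 22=2.59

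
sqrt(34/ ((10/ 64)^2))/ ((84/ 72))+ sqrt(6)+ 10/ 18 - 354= -3181/ 9+ sqrt(6)+ 192 * sqrt(34)/ 35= -319.01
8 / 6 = 4 / 3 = 1.33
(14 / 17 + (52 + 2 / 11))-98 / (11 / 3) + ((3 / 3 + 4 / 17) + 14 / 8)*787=104531 / 44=2375.70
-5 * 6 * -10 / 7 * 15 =4500 / 7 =642.86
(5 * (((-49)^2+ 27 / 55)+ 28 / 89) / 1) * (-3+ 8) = 58784190 / 979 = 60045.14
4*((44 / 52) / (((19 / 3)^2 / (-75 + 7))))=-26928 / 4693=-5.74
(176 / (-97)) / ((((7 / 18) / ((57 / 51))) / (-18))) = 1083456 / 11543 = 93.86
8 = 8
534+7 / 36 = 19231 / 36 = 534.19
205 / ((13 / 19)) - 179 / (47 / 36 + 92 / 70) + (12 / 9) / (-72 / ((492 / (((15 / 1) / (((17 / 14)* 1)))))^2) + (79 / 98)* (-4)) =230.88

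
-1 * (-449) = 449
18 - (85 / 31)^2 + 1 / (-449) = 10.48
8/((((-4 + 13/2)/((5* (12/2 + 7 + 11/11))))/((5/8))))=140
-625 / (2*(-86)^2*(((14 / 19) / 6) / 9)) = -320625 / 103544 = -3.10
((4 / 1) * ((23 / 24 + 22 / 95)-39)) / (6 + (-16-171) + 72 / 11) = 948277 / 1093830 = 0.87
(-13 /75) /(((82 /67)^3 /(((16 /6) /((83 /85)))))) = -66468623 /257419935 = -0.26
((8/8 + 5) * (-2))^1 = -12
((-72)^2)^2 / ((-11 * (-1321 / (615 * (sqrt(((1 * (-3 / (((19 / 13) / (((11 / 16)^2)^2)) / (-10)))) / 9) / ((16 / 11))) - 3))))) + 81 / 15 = -247910929263 / 72655 + 59180220 * sqrt(81510) / 25099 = -2738994.80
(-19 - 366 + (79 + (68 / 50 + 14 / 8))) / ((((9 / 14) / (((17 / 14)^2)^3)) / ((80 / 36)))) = -104443261063 / 31116960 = -3356.47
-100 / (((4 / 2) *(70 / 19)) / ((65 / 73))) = -6175 / 511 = -12.08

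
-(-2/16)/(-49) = -1/392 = -0.00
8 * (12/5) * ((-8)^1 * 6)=-4608/5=-921.60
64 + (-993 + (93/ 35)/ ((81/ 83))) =-875332/ 945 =-926.28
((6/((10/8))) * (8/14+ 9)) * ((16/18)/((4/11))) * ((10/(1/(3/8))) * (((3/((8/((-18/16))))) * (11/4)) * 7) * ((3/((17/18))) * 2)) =-5910003/272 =-21727.95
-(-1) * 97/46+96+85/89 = 405567/4094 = 99.06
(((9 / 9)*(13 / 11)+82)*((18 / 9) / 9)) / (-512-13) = -122 / 3465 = -0.04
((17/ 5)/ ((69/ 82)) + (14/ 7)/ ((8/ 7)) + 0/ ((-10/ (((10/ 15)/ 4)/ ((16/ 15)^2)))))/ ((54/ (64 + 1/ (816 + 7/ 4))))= 418224967/ 60938730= 6.86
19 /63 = 0.30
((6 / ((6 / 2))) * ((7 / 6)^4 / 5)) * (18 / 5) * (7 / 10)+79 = 727807 / 9000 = 80.87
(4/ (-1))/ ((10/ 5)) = -2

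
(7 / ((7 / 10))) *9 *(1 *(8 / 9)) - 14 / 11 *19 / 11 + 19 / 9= 87025 / 1089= 79.91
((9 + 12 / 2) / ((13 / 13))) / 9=5 / 3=1.67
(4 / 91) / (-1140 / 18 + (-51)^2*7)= 12 / 4953221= 0.00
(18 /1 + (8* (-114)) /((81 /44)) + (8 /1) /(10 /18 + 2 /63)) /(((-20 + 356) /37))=-231661 /4536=-51.07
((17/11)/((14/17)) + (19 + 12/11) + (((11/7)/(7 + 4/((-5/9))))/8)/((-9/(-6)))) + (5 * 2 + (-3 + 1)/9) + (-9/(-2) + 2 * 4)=120833/2772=43.59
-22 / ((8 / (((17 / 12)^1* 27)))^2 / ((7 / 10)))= -1802493 / 5120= -352.05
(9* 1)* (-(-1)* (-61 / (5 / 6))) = -3294 / 5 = -658.80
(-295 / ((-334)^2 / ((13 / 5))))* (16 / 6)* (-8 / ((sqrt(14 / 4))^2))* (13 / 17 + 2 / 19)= 0.04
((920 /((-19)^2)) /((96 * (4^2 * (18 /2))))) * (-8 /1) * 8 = -115 /9747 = -0.01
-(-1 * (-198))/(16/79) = -7821/8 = -977.62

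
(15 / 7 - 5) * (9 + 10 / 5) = -220 / 7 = -31.43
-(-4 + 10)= -6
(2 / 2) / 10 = 1 / 10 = 0.10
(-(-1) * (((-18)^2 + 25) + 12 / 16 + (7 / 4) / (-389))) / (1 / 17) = 5945.67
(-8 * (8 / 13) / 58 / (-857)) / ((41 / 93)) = 0.00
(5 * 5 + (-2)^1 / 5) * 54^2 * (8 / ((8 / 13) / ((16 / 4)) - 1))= -678208.58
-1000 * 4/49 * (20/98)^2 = -400000/117649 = -3.40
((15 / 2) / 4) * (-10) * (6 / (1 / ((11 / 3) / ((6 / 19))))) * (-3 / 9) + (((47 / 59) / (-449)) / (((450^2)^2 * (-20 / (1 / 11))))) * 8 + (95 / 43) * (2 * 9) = 610395699775253908271 / 1284545692546875000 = 475.18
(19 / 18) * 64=608 / 9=67.56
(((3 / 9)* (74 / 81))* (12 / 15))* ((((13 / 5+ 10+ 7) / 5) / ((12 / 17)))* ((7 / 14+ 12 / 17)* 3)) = 148666 / 30375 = 4.89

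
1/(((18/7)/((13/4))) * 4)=91/288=0.32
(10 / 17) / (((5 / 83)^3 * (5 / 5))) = 1143574 / 425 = 2690.76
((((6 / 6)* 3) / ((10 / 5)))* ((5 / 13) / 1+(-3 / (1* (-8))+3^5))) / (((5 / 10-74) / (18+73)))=-25351 / 56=-452.70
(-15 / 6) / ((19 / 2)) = -5 / 19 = -0.26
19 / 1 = 19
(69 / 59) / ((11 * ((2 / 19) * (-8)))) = -1311 / 10384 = -0.13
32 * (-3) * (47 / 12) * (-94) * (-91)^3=-26634213424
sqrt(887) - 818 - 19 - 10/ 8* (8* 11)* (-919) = sqrt(887) + 100253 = 100282.78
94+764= 858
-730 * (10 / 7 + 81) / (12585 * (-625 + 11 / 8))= 673936 / 87901191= 0.01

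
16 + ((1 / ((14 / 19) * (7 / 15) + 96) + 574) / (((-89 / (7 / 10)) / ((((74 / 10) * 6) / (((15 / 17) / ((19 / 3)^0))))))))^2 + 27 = 4819881403224209641061 / 93312073635062500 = 51653.35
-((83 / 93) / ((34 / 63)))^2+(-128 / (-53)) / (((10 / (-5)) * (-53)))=-8462781017 / 3120563044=-2.71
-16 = -16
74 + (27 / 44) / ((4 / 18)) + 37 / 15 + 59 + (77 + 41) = 338221 / 1320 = 256.23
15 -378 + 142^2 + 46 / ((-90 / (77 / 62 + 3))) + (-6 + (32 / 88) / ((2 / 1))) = 607447591 / 30690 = 19793.01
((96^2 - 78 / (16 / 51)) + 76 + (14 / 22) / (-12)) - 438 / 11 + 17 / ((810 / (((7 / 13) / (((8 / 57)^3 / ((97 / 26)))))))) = 171682441269 / 19036160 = 9018.75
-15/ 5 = -3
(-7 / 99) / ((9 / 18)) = -14 / 99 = -0.14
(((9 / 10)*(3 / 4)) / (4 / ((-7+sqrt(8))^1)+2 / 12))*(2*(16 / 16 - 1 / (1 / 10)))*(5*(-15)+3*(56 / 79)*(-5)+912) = 6044095989 / 221990 - 1142191368*sqrt(2) / 110995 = 12673.95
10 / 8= 5 / 4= 1.25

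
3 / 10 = 0.30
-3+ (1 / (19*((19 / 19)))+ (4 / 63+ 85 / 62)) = -112279 / 74214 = -1.51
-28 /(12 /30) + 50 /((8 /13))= 45 /4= 11.25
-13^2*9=-1521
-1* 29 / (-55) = 29 / 55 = 0.53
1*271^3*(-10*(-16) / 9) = 3184401760 / 9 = 353822417.78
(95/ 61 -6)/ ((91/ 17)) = -4607/ 5551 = -0.83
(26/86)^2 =169/1849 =0.09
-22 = -22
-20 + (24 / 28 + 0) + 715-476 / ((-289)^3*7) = 6916123475 / 9938999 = 695.86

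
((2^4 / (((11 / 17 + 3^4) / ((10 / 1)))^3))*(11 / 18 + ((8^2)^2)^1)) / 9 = 45284963375 / 3384335763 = 13.38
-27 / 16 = -1.69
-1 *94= -94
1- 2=-1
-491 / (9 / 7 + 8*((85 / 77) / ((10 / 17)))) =-37807 / 1255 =-30.13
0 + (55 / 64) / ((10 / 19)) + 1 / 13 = 2845 / 1664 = 1.71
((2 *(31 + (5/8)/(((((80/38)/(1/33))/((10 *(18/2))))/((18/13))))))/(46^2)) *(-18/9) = -73493/1210352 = -0.06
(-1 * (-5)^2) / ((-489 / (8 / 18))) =0.02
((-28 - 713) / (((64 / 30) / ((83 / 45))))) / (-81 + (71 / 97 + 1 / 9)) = 941967 / 117856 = 7.99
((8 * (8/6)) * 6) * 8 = 512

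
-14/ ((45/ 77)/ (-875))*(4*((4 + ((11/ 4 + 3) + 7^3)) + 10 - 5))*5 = 149976750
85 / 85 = 1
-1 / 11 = -0.09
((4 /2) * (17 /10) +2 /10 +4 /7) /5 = 146 /175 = 0.83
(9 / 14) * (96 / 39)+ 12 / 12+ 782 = 71397 / 91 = 784.58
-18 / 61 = -0.30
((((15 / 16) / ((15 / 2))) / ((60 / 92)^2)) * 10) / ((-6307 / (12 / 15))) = -529 / 1419075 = -0.00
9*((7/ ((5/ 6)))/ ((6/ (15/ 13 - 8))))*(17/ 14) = -13617/ 130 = -104.75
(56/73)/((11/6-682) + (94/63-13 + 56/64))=-28224/25415899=-0.00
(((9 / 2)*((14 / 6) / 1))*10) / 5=21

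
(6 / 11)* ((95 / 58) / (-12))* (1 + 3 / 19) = -5 / 58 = -0.09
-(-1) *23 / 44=23 / 44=0.52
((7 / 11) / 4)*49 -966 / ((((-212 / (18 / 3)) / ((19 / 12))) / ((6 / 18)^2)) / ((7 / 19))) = 33467 / 3498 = 9.57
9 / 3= 3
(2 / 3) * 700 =466.67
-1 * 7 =-7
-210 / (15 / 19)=-266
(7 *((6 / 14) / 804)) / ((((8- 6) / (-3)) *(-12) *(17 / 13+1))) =13 / 64320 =0.00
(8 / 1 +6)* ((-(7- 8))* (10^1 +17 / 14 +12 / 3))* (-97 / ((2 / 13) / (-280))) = 37603020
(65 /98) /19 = 0.03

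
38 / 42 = 0.90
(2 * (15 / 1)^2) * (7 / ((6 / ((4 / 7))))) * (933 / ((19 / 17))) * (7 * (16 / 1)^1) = 532929600 / 19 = 28048926.32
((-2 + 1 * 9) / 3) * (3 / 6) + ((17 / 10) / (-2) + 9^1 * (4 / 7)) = 2293 / 420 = 5.46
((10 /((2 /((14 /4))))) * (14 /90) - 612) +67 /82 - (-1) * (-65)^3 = -101561147 /369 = -275233.46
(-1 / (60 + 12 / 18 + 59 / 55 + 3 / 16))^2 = 6969600 / 26727999169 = 0.00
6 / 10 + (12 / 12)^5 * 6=33 / 5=6.60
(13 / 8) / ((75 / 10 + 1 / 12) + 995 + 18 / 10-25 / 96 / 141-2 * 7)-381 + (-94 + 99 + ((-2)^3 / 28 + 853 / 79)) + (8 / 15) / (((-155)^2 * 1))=-4882183387720411819 / 13358037245335125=-365.49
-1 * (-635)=635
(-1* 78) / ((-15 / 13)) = 67.60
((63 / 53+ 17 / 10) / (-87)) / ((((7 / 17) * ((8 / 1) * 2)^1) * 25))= -26027 / 129108000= -0.00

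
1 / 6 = 0.17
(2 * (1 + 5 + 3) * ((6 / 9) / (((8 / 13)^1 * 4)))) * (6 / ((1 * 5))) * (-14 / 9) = -91 / 10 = -9.10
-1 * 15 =-15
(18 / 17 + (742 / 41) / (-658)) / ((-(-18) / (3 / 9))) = 0.02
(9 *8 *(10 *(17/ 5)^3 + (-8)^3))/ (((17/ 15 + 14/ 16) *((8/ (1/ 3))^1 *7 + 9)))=-1713024/ 71095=-24.09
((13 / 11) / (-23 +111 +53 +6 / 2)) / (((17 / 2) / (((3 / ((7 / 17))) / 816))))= 0.00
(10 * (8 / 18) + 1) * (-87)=-1421 / 3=-473.67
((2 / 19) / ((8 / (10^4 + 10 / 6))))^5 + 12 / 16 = 24320256751587193252901 / 616132666368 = 39472435206.12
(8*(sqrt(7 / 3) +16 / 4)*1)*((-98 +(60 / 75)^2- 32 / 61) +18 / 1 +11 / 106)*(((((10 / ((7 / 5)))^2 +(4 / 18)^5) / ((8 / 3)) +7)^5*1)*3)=-23985975102145327057183877445642951093402125 / 256952748845354183716920964525422- 23985975102145327057183877445642951093402125*sqrt(21) / 3083432986144250204603051574305064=-128995586911.08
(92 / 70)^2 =2116 / 1225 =1.73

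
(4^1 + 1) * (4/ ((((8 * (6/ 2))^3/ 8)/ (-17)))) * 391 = -33235/ 432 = -76.93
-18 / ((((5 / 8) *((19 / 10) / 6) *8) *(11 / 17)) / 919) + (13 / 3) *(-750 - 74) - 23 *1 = -12376933 / 627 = -19739.93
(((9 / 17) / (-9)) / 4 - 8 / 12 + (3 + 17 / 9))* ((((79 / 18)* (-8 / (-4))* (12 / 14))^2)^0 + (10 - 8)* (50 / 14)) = 48925 / 1428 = 34.26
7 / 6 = 1.17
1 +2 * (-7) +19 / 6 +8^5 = 196549 / 6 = 32758.17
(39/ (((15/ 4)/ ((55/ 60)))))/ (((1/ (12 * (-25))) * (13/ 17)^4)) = -8363.50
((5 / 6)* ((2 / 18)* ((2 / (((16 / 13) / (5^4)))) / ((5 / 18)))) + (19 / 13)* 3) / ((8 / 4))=106993 / 624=171.46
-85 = -85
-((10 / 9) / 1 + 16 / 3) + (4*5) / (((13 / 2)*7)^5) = -6.44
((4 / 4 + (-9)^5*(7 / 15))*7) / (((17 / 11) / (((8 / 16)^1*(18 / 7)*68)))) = -54559296 / 5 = -10911859.20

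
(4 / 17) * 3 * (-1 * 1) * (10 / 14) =-60 / 119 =-0.50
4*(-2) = -8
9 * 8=72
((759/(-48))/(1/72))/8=-2277/16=-142.31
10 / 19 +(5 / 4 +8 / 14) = 1249 / 532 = 2.35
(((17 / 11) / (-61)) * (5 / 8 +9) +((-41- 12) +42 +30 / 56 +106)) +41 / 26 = 4301749 / 44408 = 96.87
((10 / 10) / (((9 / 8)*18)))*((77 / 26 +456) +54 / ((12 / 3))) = 24568 / 1053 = 23.33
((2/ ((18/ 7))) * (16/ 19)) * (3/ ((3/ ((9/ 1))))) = 112/ 19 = 5.89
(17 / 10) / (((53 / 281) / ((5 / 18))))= 4777 / 1908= 2.50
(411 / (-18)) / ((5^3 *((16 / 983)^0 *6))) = -137 / 4500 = -0.03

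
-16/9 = -1.78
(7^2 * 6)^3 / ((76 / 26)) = 165179196 / 19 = 8693641.89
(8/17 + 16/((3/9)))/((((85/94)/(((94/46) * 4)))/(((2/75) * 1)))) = 29123456/2492625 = 11.68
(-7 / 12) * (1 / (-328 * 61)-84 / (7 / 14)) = 23529415 / 240096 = 98.00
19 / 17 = 1.12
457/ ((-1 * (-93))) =457/ 93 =4.91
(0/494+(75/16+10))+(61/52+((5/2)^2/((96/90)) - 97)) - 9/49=-3076505/40768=-75.46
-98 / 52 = -49 / 26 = -1.88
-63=-63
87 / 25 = 3.48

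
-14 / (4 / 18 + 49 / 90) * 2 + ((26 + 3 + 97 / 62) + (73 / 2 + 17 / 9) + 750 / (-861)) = 58124468 / 1841679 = 31.56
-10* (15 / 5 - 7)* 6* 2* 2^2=1920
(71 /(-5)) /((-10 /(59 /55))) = 4189 /2750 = 1.52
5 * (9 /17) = 45 /17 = 2.65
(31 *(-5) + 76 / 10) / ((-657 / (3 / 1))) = 737 / 1095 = 0.67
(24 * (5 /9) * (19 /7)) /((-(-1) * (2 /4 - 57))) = -1520 /2373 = -0.64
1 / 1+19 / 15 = 34 / 15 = 2.27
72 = 72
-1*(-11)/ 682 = 1/ 62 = 0.02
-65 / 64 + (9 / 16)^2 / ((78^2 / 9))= -175679 / 173056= -1.02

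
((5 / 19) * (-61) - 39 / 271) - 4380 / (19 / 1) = -246.72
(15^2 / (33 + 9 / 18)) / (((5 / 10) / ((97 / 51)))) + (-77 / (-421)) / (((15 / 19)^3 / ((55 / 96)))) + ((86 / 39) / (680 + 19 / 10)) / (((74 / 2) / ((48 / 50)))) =875187206604634591 / 33972330297765600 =25.76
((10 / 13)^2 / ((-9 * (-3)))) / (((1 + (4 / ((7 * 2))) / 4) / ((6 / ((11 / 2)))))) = 1120 / 50193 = 0.02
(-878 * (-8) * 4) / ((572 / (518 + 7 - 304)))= 119408 / 11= 10855.27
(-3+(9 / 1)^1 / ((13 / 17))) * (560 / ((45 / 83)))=353248 / 39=9057.64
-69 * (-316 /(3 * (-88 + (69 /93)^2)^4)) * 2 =0.00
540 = 540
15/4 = 3.75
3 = 3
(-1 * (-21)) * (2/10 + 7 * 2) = 1491/5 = 298.20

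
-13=-13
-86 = -86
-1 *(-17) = 17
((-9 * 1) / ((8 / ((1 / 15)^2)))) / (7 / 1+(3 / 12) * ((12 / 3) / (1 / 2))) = -0.00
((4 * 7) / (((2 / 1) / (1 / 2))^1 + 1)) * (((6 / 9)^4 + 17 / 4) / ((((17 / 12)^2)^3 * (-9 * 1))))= -41316352 / 120687845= -0.34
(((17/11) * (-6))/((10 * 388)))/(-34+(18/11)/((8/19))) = 51/642625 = 0.00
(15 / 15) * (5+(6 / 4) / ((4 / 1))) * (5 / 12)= 2.24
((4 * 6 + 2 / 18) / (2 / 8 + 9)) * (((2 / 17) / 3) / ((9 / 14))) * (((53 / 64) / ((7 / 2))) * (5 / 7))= 8215 / 305694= 0.03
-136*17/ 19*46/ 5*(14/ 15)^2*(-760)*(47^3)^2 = 1797541258394258944/ 225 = 7989072259530039.75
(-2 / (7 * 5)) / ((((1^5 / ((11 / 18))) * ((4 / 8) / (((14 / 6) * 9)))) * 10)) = -11 / 75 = -0.15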